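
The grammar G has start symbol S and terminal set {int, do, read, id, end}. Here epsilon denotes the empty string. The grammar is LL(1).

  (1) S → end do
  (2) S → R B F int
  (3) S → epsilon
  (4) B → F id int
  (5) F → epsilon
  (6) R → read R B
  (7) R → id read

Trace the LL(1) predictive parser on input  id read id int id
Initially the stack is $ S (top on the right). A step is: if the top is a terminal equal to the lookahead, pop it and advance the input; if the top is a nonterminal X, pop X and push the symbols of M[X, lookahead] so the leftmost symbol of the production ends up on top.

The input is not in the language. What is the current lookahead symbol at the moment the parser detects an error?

id

step 1: stack=$ S  input=id read id int id $  — expand S → R B F int
step 2: stack=$ int F B R  input=id read id int id $  — expand R → id read
step 3: stack=$ int F B read id  input=id read id int id $  — match id
step 4: stack=$ int F B read  input=read id int id $  — match read
step 5: stack=$ int F B  input=id int id $  — expand B → F id int
step 6: stack=$ int F int id F  input=id int id $  — expand F → epsilon
step 7: stack=$ int F int id  input=id int id $  — match id
step 8: stack=$ int F int  input=int id $  — match int
step 9: stack=$ int F  input=id $  — expand F → epsilon
step 10: stack=$ int  input=id $  — error: top is terminal int but lookahead is id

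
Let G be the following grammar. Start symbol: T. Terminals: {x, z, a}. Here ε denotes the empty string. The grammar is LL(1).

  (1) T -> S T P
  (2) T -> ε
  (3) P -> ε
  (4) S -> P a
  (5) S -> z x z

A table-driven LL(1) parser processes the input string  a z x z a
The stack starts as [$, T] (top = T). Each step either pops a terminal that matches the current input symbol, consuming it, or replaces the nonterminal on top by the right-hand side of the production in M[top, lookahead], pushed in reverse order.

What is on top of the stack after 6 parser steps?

step 1: stack=$ T  input=a z x z a $  — expand T -> S T P
step 2: stack=$ P T S  input=a z x z a $  — expand S -> P a
step 3: stack=$ P T a P  input=a z x z a $  — expand P -> ε
step 4: stack=$ P T a  input=a z x z a $  — match a
step 5: stack=$ P T  input=z x z a $  — expand T -> S T P
step 6: stack=$ P P T S  input=z x z a $  — expand S -> z x z
Stack after step 6: $ P P T z x z (top = z).

z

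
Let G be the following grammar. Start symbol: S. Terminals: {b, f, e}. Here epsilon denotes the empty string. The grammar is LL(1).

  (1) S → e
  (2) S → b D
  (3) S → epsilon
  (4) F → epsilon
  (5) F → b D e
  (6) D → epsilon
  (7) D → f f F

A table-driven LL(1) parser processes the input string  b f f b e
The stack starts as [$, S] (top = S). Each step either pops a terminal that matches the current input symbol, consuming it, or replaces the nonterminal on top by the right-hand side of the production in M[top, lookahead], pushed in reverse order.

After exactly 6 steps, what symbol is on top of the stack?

b

step 1: stack=$ S  input=b f f b e $  — expand S → b D
step 2: stack=$ D b  input=b f f b e $  — match b
step 3: stack=$ D  input=f f b e $  — expand D → f f F
step 4: stack=$ F f f  input=f f b e $  — match f
step 5: stack=$ F f  input=f b e $  — match f
step 6: stack=$ F  input=b e $  — expand F → b D e
Stack after step 6: $ e D b (top = b).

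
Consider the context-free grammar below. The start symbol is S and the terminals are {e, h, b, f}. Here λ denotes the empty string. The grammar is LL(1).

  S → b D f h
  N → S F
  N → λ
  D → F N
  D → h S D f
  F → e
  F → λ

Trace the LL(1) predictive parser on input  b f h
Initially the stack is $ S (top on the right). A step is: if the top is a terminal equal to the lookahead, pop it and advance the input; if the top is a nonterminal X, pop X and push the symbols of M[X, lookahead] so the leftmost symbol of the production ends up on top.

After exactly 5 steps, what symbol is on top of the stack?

f

     Stack      Input    Action
  1  $ S        b f h $  expand S → b D f h
  2  $ h f D b  b f h $  match b
  3  $ h f D    f h $    expand D → F N
  4  $ h f N F  f h $    expand F → λ
  5  $ h f N    f h $    expand N → λ
Stack after step 5: $ h f (top = f).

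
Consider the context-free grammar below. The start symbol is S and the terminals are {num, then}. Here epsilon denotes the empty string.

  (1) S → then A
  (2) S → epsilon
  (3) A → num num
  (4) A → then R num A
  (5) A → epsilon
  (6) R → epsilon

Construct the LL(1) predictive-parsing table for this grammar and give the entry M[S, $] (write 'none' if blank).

S → epsilon

FIRST(S) = {epsilon, then}
FIRST(A) = {epsilon, num, then}
FIRST(R) = {epsilon}
FOLLOW(S) includes $ since S is the start symbol.
FOLLOW(S): S appears on no right-hand side. Thus FOLLOW(S) = {$}.
For S → then A: FIRST(then A) = {then}, so it goes in M[S, t] for t ∈ {then}.
For S → epsilon: FIRST(epsilon) = {epsilon}, so it goes in M[S, t] for t ∈ {}; since epsilon ∈ FIRST, also for every t ∈ FOLLOW(S) = {$}.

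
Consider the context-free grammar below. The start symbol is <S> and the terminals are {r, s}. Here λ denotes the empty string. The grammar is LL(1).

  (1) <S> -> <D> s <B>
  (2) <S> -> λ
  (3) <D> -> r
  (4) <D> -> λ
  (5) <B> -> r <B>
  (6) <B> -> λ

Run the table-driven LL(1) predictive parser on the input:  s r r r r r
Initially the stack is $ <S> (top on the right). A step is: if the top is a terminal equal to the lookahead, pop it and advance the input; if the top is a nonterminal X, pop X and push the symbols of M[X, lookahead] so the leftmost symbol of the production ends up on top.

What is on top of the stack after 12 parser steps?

step 1: stack=$ <S>  input=s r r r r r $  — expand <S> -> <D> s <B>
step 2: stack=$ <B> s <D>  input=s r r r r r $  — expand <D> -> λ
step 3: stack=$ <B> s  input=s r r r r r $  — match s
step 4: stack=$ <B>  input=r r r r r $  — expand <B> -> r <B>
step 5: stack=$ <B> r  input=r r r r r $  — match r
step 6: stack=$ <B>  input=r r r r $  — expand <B> -> r <B>
step 7: stack=$ <B> r  input=r r r r $  — match r
step 8: stack=$ <B>  input=r r r $  — expand <B> -> r <B>
step 9: stack=$ <B> r  input=r r r $  — match r
step 10: stack=$ <B>  input=r r $  — expand <B> -> r <B>
step 11: stack=$ <B> r  input=r r $  — match r
step 12: stack=$ <B>  input=r $  — expand <B> -> r <B>
Stack after step 12: $ <B> r (top = r).

r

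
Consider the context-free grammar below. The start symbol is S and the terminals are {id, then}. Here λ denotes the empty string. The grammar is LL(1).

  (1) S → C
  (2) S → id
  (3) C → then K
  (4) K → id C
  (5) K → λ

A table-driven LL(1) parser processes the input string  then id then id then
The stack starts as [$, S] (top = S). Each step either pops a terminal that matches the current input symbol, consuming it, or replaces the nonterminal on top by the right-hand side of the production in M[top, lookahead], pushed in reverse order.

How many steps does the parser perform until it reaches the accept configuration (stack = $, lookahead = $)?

12

      Stack     Input                   Action
   1  $ S       then id then id then $  expand S → C
   2  $ C       then id then id then $  expand C → then K
   3  $ K then  then id then id then $  match then
   4  $ K       id then id then $       expand K → id C
   5  $ C id    id then id then $       match id
   6  $ C       then id then $          expand C → then K
   7  $ K then  then id then $          match then
   8  $ K       id then $               expand K → id C
   9  $ C id    id then $               match id
  10  $ C       then $                  expand C → then K
  11  $ K then  then $                  match then
  12  $ K       $                       expand K → λ
Accept reached after 12 steps.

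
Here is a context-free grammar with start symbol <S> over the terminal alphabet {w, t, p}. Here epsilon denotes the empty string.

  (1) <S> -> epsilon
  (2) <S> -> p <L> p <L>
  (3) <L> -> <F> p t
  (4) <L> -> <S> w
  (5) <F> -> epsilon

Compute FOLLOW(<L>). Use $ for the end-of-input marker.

FIRST(<S>) = {epsilon, p}
FIRST(<F>) = {epsilon}
FIRST(<L>) = {p, w}  (via <F> p t, <S> w)
FOLLOW(<S>) includes $ since <S> is the start symbol.
FOLLOW(<S>): in <L>-><S> w, <S> is followed by w with FIRST {w}. Thus FOLLOW(<S>) = {$, w}.
FOLLOW(<L>): in <S>->p <L> p <L> (occurrence 1), <L> is followed by p <L> with FIRST {p}; in <S>->p <L> p <L> (occurrence 2), the suffix after <L> is empty, so FOLLOW(<L>) ⊇ FOLLOW(<S>) = {$, w}. Thus FOLLOW(<L>) = {$, p, w}.
FOLLOW(<F>): in <L>-><F> p t, <F> is followed by p t with FIRST {p}. Thus FOLLOW(<F>) = {p}.

{$, p, w}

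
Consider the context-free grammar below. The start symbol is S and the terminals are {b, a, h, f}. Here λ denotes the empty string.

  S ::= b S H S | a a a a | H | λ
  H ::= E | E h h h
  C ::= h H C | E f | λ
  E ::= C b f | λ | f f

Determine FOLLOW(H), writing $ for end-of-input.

{$, a, b, f, h}

FIRST(S) = {λ, a, b, f, h}  (via H)
FIRST(H) = {λ, b, f, h}  (via E, E h h h)
FIRST(C) = {λ, b, f, h}  (via E f)
FIRST(E) = {λ, b, f, h}  (via C b f)
FOLLOW(S) includes $ since S is the start symbol.
FOLLOW(S): in S::=b S H S (occurrence 1), S is followed by H S with FIRST {λ, a, b, f, h}; in S::=b S H S (occurrence 1), the suffix after S is nullable (adds nothing new); in S::=b S H S (occurrence 2), the suffix after S is empty (adds nothing new). Thus FOLLOW(S) = {$, a, b, f, h}.
FOLLOW(C): in C::=h H C, the suffix after C is empty (adds nothing new); in E::=C b f, C is followed by b f with FIRST {b}. Thus FOLLOW(C) = {b}.
FOLLOW(H): in S::=b S H S, H is followed by S with FIRST {λ, a, b, f, h}; in S::=b S H S, the suffix after H is nullable, so FOLLOW(H) ⊇ FOLLOW(S) = {$, a, b, f, h}; in S::=H, the suffix after H is empty, so FOLLOW(H) ⊇ FOLLOW(S) = {$, a, b, f, h}; in C::=h H C, H is followed by C with FIRST {λ, b, f, h}; in C::=h H C, the suffix after H is nullable, so FOLLOW(H) ⊇ FOLLOW(C) = {b}. Thus FOLLOW(H) = {$, a, b, f, h}.
FOLLOW(E): in H::=E, the suffix after E is empty, so FOLLOW(E) ⊇ FOLLOW(H) = {$, a, b, f, h}; in H::=E h h h, E is followed by h h h with FIRST {h}; in C::=E f, E is followed by f with FIRST {f}. Thus FOLLOW(E) = {$, a, b, f, h}.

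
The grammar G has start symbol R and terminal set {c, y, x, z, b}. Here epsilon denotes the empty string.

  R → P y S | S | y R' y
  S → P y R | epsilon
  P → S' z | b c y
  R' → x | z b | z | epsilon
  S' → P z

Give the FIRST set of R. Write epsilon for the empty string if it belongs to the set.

{epsilon, b, y}

FIRST(R'): from R'→x we get {x}; from R'→z b we get {z}; from R'→z we get {z}; from R'→epsilon we get {epsilon}. So FIRST(R') = {epsilon, x, z}.
FIRST(R): from R→P y S we get {b}; from R→S we get {epsilon, b}; from R→y R' y we get {y}. So FIRST(R) = {epsilon, b, y}.
FIRST(S): from S→P y R we get {b}; from S→epsilon we get {epsilon}. So FIRST(S) = {epsilon, b}.
FIRST(P): from P→S' z we get {b}; from P→b c y we get {b}. So FIRST(P) = {b}.
FIRST(S'): from S'→P z we get {b}. So FIRST(S') = {b}.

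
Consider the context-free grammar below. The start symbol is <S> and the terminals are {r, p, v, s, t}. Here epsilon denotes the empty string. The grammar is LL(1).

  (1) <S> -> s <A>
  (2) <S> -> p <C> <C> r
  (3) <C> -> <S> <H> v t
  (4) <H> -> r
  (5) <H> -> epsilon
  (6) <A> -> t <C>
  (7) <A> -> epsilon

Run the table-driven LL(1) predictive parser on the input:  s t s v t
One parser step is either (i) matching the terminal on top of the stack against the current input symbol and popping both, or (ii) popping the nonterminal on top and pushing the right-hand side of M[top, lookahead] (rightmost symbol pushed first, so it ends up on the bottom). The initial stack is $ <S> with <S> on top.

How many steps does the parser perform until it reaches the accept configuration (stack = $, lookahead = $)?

      Stack            Input        Action
   1  $ <S>            s t s v t $  expand <S> -> s <A>
   2  $ <A> s          s t s v t $  match s
   3  $ <A>            t s v t $    expand <A> -> t <C>
   4  $ <C> t          t s v t $    match t
   5  $ <C>            s v t $      expand <C> -> <S> <H> v t
   6  $ t v <H> <S>    s v t $      expand <S> -> s <A>
   7  $ t v <H> <A> s  s v t $      match s
   8  $ t v <H> <A>    v t $        expand <A> -> epsilon
   9  $ t v <H>        v t $        expand <H> -> epsilon
  10  $ t v            v t $        match v
  11  $ t              t $          match t
Accept reached after 11 steps.

11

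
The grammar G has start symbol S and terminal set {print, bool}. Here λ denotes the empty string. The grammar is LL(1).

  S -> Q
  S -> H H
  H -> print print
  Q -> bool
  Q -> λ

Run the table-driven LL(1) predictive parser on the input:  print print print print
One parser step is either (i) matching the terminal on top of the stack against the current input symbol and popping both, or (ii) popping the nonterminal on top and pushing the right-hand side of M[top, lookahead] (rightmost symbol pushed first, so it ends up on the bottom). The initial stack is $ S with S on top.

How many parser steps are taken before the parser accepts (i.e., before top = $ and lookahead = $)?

     Stack            Input                      Action
  1  $ S              print print print print $  expand S -> H H
  2  $ H H            print print print print $  expand H -> print print
  3  $ H print print  print print print print $  match print
  4  $ H print        print print print $        match print
  5  $ H              print print $              expand H -> print print
  6  $ print print    print print $              match print
  7  $ print          print $                    match print
Accept reached after 7 steps.

7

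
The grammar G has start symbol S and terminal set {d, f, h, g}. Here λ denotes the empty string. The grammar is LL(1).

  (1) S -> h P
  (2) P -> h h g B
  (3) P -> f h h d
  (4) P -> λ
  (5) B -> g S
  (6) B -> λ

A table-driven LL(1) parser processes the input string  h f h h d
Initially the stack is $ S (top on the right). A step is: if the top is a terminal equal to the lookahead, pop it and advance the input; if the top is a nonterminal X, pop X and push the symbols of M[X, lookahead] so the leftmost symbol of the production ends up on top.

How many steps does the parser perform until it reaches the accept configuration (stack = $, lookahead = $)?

7

step 1: stack=$ S  input=h f h h d $  — expand S -> h P
step 2: stack=$ P h  input=h f h h d $  — match h
step 3: stack=$ P  input=f h h d $  — expand P -> f h h d
step 4: stack=$ d h h f  input=f h h d $  — match f
step 5: stack=$ d h h  input=h h d $  — match h
step 6: stack=$ d h  input=h d $  — match h
step 7: stack=$ d  input=d $  — match d
Accept reached after 7 steps.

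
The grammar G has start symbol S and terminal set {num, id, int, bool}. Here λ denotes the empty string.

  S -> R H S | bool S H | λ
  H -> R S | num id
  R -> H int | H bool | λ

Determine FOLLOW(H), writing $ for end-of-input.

FIRST(S) = {λ, bool, int, num}  (via R H S)
FIRST(H) = {λ, bool, int, num}  (via R S)
FIRST(R) = {λ, bool, int, num}  (via H int, H bool)
FOLLOW(S) includes $ since S is the start symbol.
FOLLOW(S): in S->R H S, the suffix after S is empty (adds nothing new); in S->bool S H, S is followed by H with FIRST {λ, bool, int, num}; in S->bool S H, the suffix after S is nullable (adds nothing new); in H->R S, the suffix after S is empty, so FOLLOW(S) ⊇ FOLLOW(H) = {$, bool, int, num}. Thus FOLLOW(S) = {$, bool, int, num}.
FOLLOW(H): in S->R H S, H is followed by S with FIRST {λ, bool, int, num}; in S->R H S, the suffix after H is nullable, so FOLLOW(H) ⊇ FOLLOW(S) = {$, bool, int, num}; in S->bool S H, the suffix after H is empty, so FOLLOW(H) ⊇ FOLLOW(S) = {$, bool, int, num}; in R->H int, H is followed by int with FIRST {int}; in R->H bool, H is followed by bool with FIRST {bool}. Thus FOLLOW(H) = {$, bool, int, num}.
FOLLOW(R): in S->R H S, R is followed by H S with FIRST {λ, bool, int, num}; in S->R H S, the suffix after R is nullable, so FOLLOW(R) ⊇ FOLLOW(S) = {$, bool, int, num}; in H->R S, R is followed by S with FIRST {λ, bool, int, num}; in H->R S, the suffix after R is nullable, so FOLLOW(R) ⊇ FOLLOW(H) = {$, bool, int, num}. Thus FOLLOW(R) = {$, bool, int, num}.

{$, bool, int, num}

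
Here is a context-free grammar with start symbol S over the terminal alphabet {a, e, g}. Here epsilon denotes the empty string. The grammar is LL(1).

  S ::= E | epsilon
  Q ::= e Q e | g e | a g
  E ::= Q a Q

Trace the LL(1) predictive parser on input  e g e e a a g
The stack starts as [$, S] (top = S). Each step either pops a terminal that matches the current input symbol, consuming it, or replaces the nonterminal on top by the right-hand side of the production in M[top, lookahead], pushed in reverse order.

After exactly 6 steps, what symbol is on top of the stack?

e

step 1: stack=$ S  input=e g e e a a g $  — expand S ::= E
step 2: stack=$ E  input=e g e e a a g $  — expand E ::= Q a Q
step 3: stack=$ Q a Q  input=e g e e a a g $  — expand Q ::= e Q e
step 4: stack=$ Q a e Q e  input=e g e e a a g $  — match e
step 5: stack=$ Q a e Q  input=g e e a a g $  — expand Q ::= g e
step 6: stack=$ Q a e e g  input=g e e a a g $  — match g
Stack after step 6: $ Q a e e (top = e).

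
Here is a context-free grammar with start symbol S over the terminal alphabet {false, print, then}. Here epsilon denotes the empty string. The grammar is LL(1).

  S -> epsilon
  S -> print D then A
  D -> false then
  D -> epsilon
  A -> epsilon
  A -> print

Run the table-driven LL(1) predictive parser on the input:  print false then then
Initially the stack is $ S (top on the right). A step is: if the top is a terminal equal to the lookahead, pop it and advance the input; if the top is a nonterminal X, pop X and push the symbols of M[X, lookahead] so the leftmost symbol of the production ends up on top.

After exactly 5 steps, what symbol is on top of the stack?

then

     Stack                Input                    Action
  1  $ S                  print false then then $  expand S -> print D then A
  2  $ A then D print     print false then then $  match print
  3  $ A then D           false then then $        expand D -> false then
  4  $ A then then false  false then then $        match false
  5  $ A then then        then then $              match then
Stack after step 5: $ A then (top = then).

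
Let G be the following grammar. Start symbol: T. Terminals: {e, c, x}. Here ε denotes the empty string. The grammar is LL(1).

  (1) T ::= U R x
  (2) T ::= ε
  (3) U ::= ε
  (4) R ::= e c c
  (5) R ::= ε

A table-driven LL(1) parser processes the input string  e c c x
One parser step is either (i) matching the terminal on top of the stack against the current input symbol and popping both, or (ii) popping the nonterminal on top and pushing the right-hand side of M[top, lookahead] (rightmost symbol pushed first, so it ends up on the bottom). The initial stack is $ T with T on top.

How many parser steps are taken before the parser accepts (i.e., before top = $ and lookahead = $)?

step 1: stack=$ T  input=e c c x $  — expand T ::= U R x
step 2: stack=$ x R U  input=e c c x $  — expand U ::= ε
step 3: stack=$ x R  input=e c c x $  — expand R ::= e c c
step 4: stack=$ x c c e  input=e c c x $  — match e
step 5: stack=$ x c c  input=c c x $  — match c
step 6: stack=$ x c  input=c x $  — match c
step 7: stack=$ x  input=x $  — match x
Accept reached after 7 steps.

7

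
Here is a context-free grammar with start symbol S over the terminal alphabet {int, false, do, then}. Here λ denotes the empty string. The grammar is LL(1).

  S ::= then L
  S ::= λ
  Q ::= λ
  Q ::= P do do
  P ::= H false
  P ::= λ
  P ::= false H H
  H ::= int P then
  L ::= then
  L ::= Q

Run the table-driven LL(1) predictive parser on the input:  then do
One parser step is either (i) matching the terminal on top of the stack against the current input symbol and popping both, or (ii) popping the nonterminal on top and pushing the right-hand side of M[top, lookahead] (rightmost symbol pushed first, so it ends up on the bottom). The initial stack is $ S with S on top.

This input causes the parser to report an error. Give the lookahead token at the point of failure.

$

     Stack      Input      Action
  1  $ S        then do $  expand S ::= then L
  2  $ L then   then do $  match then
  3  $ L        do $       expand L ::= Q
  4  $ Q        do $       expand Q ::= P do do
  5  $ do do P  do $       expand P ::= λ
  6  $ do do    do $       match do
  7  $ do       $          error: top is terminal do but lookahead is $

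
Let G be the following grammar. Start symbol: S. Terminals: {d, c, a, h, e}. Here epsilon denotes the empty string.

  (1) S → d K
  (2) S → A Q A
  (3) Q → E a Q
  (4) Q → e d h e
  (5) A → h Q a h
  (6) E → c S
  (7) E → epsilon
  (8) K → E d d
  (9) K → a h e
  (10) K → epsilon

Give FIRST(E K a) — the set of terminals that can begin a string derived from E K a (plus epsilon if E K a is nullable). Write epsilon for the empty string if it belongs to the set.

{a, c, d}

FIRST(A) = {h}
FIRST(E) = {epsilon, c}
FIRST(S) = {d, h}  (via A Q A)
FIRST(Q) = {a, c, e}  (via E a Q)
FIRST(K) = {epsilon, a, c, d}  (via E d d)
FIRST(E K a): take FIRST of each symbol in turn, carrying on past any symbol whose FIRST contains epsilon; result {a, c, d}.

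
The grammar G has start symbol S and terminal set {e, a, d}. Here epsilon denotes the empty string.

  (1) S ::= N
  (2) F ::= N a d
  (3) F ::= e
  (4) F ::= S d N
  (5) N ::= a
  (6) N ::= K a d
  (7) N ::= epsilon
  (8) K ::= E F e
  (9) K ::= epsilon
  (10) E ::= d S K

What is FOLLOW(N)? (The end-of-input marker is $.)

FIRST(E) = {d}
FIRST(K) = {epsilon, d}  (via E F e)
FIRST(N) = {epsilon, a, d}  (via K a d)
FIRST(S) = {epsilon, a, d}  (via N)
FIRST(F) = {a, d, e}  (via N a d, S d N)
FOLLOW(S) includes $ since S is the start symbol.
FOLLOW(F): in K::=E F e, F is followed by e with FIRST {e}. Thus FOLLOW(F) = {e}.
FOLLOW(E): in K::=E F e, E is followed by F e with FIRST {a, d, e}. Thus FOLLOW(E) = {a, d, e}.
FOLLOW(S): in F::=S d N, S is followed by d N with FIRST {d}; in E::=d S K, S is followed by K with FIRST {epsilon, d}; in E::=d S K, the suffix after S is nullable, so FOLLOW(S) ⊇ FOLLOW(E) = {a, d, e}. Thus FOLLOW(S) = {$, a, d, e}.
FOLLOW(N): in S::=N, the suffix after N is empty, so FOLLOW(N) ⊇ FOLLOW(S) = {$, a, d, e}; in F::=N a d, N is followed by a d with FIRST {a}; in F::=S d N, the suffix after N is empty, so FOLLOW(N) ⊇ FOLLOW(F) = {e}. Thus FOLLOW(N) = {$, a, d, e}.
FOLLOW(K): in N::=K a d, K is followed by a d with FIRST {a}; in E::=d S K, the suffix after K is empty, so FOLLOW(K) ⊇ FOLLOW(E) = {a, d, e}. Thus FOLLOW(K) = {a, d, e}.

{$, a, d, e}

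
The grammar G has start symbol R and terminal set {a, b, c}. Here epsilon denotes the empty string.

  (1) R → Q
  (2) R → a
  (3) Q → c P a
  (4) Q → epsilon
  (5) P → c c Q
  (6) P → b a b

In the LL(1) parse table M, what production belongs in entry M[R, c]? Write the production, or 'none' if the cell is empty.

FIRST(Q): from Q→c P a we get {c}; from Q→epsilon we get {epsilon}. So FIRST(Q) = {epsilon, c}.
FIRST(P): from P→c c Q we get {c}; from P→b a b we get {b}. So FIRST(P) = {b, c}.
FIRST(R): from R→Q we get {epsilon, c}; from R→a we get {a}. So FIRST(R) = {epsilon, a, c}.
FOLLOW(R) includes $ since R is the start symbol.
FOLLOW(R): R appears on no right-hand side. Thus FOLLOW(R) = {$}.
For R → Q: FIRST(Q) = {epsilon, c}, so it goes in M[R, t] for t ∈ {c}; since epsilon ∈ FIRST, also for every t ∈ FOLLOW(R) = {$}.
For R → a: FIRST(a) = {a}, so it goes in M[R, t] for t ∈ {a}.

R → Q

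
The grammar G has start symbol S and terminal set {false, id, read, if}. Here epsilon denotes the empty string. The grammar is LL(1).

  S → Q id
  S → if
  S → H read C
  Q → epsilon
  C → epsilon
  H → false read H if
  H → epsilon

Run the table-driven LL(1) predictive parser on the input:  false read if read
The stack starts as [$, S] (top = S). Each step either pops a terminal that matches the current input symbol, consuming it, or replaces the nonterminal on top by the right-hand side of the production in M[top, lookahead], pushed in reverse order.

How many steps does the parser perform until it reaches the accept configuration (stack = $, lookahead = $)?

8

step 1: stack=$ S  input=false read if read $  — expand S → H read C
step 2: stack=$ C read H  input=false read if read $  — expand H → false read H if
step 3: stack=$ C read if H read false  input=false read if read $  — match false
step 4: stack=$ C read if H read  input=read if read $  — match read
step 5: stack=$ C read if H  input=if read $  — expand H → epsilon
step 6: stack=$ C read if  input=if read $  — match if
step 7: stack=$ C read  input=read $  — match read
step 8: stack=$ C  input=$  — expand C → epsilon
Accept reached after 8 steps.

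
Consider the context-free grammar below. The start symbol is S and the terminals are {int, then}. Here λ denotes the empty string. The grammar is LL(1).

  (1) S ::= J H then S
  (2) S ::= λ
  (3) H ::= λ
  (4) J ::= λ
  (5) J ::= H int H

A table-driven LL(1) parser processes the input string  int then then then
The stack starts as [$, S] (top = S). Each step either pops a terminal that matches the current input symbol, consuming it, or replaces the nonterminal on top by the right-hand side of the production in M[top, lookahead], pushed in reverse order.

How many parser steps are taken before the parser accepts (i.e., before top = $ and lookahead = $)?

16

      Stack               Input                 Action
   1  $ S                 int then then then $  expand S ::= J H then S
   2  $ S then H J        int then then then $  expand J ::= H int H
   3  $ S then H H int H  int then then then $  expand H ::= λ
   4  $ S then H H int    int then then then $  match int
   5  $ S then H H        then then then $      expand H ::= λ
   6  $ S then H          then then then $      expand H ::= λ
   7  $ S then            then then then $      match then
   8  $ S                 then then $           expand S ::= J H then S
   9  $ S then H J        then then $           expand J ::= λ
  10  $ S then H          then then $           expand H ::= λ
  11  $ S then            then then $           match then
  12  $ S                 then $                expand S ::= J H then S
  13  $ S then H J        then $                expand J ::= λ
  14  $ S then H          then $                expand H ::= λ
  15  $ S then            then $                match then
  16  $ S                 $                     expand S ::= λ
Accept reached after 16 steps.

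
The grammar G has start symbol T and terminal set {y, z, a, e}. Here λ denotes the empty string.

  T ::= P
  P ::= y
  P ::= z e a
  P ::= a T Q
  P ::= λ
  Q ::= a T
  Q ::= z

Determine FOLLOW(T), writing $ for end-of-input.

{$, a, z}

FIRST(P) = {λ, a, y, z}
FIRST(Q) = {a, z}
FIRST(T) = {λ, a, y, z}  (via P)
FOLLOW(T) includes $ since T is the start symbol.
FOLLOW(T): in P::=a T Q, T is followed by Q with FIRST {a, z}; in Q::=a T, the suffix after T is empty, so FOLLOW(T) ⊇ FOLLOW(Q) = {$, a, z}. Thus FOLLOW(T) = {$, a, z}.
FOLLOW(P): in T::=P, the suffix after P is empty, so FOLLOW(P) ⊇ FOLLOW(T) = {$, a, z}. Thus FOLLOW(P) = {$, a, z}.
FOLLOW(Q): in P::=a T Q, the suffix after Q is empty, so FOLLOW(Q) ⊇ FOLLOW(P) = {$, a, z}. Thus FOLLOW(Q) = {$, a, z}.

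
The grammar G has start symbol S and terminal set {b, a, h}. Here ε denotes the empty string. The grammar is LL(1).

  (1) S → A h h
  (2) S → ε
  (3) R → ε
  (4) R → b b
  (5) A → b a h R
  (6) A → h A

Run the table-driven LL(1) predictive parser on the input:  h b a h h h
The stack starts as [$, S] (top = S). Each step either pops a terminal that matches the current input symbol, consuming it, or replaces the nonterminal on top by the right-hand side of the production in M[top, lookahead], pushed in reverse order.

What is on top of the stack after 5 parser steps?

a

step 1: stack=$ S  input=h b a h h h $  — expand S → A h h
step 2: stack=$ h h A  input=h b a h h h $  — expand A → h A
step 3: stack=$ h h A h  input=h b a h h h $  — match h
step 4: stack=$ h h A  input=b a h h h $  — expand A → b a h R
step 5: stack=$ h h R h a b  input=b a h h h $  — match b
Stack after step 5: $ h h R h a (top = a).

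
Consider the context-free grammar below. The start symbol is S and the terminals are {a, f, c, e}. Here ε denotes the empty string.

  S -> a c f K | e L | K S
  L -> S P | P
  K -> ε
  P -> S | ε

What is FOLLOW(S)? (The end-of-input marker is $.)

FIRST(K): from K->ε we get {ε}. So FIRST(K) = {ε}.
FIRST(S): from S->a c f K we get {a}; from S->e L we get {e}; from S->K S we get {a, e}. So FIRST(S) = {a, e}.
FIRST(P): from P->S we get {a, e}; from P->ε we get {ε}. So FIRST(P) = {ε, a, e}.
FIRST(L): from L->S P we get {a, e}; from L->P we get {ε, a, e}. So FIRST(L) = {ε, a, e}.
FOLLOW(S) includes $ since S is the start symbol.
FOLLOW(S): in S->K S, the suffix after S is empty (adds nothing new); in L->S P, S is followed by P with FIRST {ε, a, e}; in L->S P, the suffix after S is nullable, so FOLLOW(S) ⊇ FOLLOW(L) = {$, a, e}; in P->S, the suffix after S is empty, so FOLLOW(S) ⊇ FOLLOW(P) = {$, a, e}. Thus FOLLOW(S) = {$, a, e}.
FOLLOW(L): in S->e L, the suffix after L is empty, so FOLLOW(L) ⊇ FOLLOW(S) = {$, a, e}. Thus FOLLOW(L) = {$, a, e}.
FOLLOW(K): in S->a c f K, the suffix after K is empty, so FOLLOW(K) ⊇ FOLLOW(S) = {$, a, e}; in S->K S, K is followed by S with FIRST {a, e}. Thus FOLLOW(K) = {$, a, e}.
FOLLOW(P): in L->S P, the suffix after P is empty, so FOLLOW(P) ⊇ FOLLOW(L) = {$, a, e}; in L->P, the suffix after P is empty, so FOLLOW(P) ⊇ FOLLOW(L) = {$, a, e}. Thus FOLLOW(P) = {$, a, e}.

{$, a, e}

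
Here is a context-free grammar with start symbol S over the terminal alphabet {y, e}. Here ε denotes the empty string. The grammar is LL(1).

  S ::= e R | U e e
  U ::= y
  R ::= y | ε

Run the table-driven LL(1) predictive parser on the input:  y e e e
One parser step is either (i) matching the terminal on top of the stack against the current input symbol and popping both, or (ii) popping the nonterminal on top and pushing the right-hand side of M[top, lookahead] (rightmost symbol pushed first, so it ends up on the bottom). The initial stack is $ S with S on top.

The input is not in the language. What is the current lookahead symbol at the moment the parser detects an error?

e

     Stack    Input      Action
  1  $ S      y e e e $  expand S ::= U e e
  2  $ e e U  y e e e $  expand U ::= y
  3  $ e e y  y e e e $  match y
  4  $ e e    e e e $    match e
  5  $ e      e e $      match e
  6  $        e $        error: stack empty but input remains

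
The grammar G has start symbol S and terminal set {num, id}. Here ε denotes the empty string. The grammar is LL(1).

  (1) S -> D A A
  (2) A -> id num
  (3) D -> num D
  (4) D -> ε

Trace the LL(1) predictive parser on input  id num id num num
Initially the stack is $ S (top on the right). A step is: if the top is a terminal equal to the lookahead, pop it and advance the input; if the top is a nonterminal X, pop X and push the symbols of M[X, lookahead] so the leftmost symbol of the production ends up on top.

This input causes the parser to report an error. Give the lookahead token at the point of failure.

     Stack       Input                Action
  1  $ S         id num id num num $  expand S -> D A A
  2  $ A A D     id num id num num $  expand D -> ε
  3  $ A A       id num id num num $  expand A -> id num
  4  $ A num id  id num id num num $  match id
  5  $ A num     num id num num $     match num
  6  $ A         id num num $         expand A -> id num
  7  $ num id    id num num $         match id
  8  $ num       num num $            match num
  9  $           num $                error: stack empty but input remains

num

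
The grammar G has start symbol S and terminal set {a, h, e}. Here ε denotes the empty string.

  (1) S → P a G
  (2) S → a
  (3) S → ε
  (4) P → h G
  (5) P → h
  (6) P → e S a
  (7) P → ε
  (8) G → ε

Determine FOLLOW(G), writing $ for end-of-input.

FIRST(P) = {ε, e, h}
FIRST(G) = {ε}
FIRST(S) = {ε, a, e, h}  (via P a G)
FOLLOW(S) includes $ since S is the start symbol.
FOLLOW(S): in P→e S a, S is followed by a with FIRST {a}. Thus FOLLOW(S) = {$, a}.
FOLLOW(P): in S→P a G, P is followed by a G with FIRST {a}. Thus FOLLOW(P) = {a}.
FOLLOW(G): in S→P a G, the suffix after G is empty, so FOLLOW(G) ⊇ FOLLOW(S) = {$, a}; in P→h G, the suffix after G is empty, so FOLLOW(G) ⊇ FOLLOW(P) = {a}. Thus FOLLOW(G) = {$, a}.

{$, a}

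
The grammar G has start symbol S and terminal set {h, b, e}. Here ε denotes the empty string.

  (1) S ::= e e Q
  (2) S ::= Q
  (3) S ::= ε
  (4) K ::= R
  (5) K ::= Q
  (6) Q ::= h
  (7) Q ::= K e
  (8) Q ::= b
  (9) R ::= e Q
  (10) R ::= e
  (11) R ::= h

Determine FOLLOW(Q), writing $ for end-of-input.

{$, e}

FIRST(R) = {e, h}
FIRST(S) = {ε, b, e, h}  (via Q)
FIRST(K) = {b, e, h}  (via R, Q)
FIRST(Q) = {b, e, h}  (via K e)
FOLLOW(S) includes $ since S is the start symbol.
FOLLOW(S): S appears on no right-hand side. Thus FOLLOW(S) = {$}.
FOLLOW(K): in Q::=K e, K is followed by e with FIRST {e}. Thus FOLLOW(K) = {e}.
FOLLOW(R): in K::=R, the suffix after R is empty, so FOLLOW(R) ⊇ FOLLOW(K) = {e}. Thus FOLLOW(R) = {e}.
FOLLOW(Q): in S::=e e Q, the suffix after Q is empty, so FOLLOW(Q) ⊇ FOLLOW(S) = {$}; in S::=Q, the suffix after Q is empty, so FOLLOW(Q) ⊇ FOLLOW(S) = {$}; in K::=Q, the suffix after Q is empty, so FOLLOW(Q) ⊇ FOLLOW(K) = {e}; in R::=e Q, the suffix after Q is empty, so FOLLOW(Q) ⊇ FOLLOW(R) = {e}. Thus FOLLOW(Q) = {$, e}.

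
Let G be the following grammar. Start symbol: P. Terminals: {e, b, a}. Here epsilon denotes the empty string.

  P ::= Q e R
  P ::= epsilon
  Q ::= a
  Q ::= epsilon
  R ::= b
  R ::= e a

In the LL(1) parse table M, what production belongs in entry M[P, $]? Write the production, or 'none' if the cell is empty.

P ::= epsilon

FIRST(Q): from Q::=a we get {a}; from Q::=epsilon we get {epsilon}. So FIRST(Q) = {epsilon, a}.
FIRST(R): from R::=b we get {b}; from R::=e a we get {e}. So FIRST(R) = {b, e}.
FIRST(P): from P::=Q e R we get {a, e}; from P::=epsilon we get {epsilon}. So FIRST(P) = {epsilon, a, e}.
FOLLOW(P) includes $ since P is the start symbol.
FOLLOW(P): P appears on no right-hand side. Thus FOLLOW(P) = {$}.
For P ::= Q e R: FIRST(Q e R) = {a, e}, so it goes in M[P, t] for t ∈ {a, e}.
For P ::= epsilon: FIRST(epsilon) = {epsilon}, so it goes in M[P, t] for t ∈ {}; since epsilon ∈ FIRST, also for every t ∈ FOLLOW(P) = {$}.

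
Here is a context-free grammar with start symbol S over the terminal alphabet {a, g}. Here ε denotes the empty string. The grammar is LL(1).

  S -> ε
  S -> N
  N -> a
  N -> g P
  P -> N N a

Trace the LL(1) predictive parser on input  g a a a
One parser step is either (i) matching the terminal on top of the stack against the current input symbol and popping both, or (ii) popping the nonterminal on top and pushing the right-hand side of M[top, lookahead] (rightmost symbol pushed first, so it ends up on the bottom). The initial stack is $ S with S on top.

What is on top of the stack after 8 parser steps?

a

step 1: stack=$ S  input=g a a a $  — expand S -> N
step 2: stack=$ N  input=g a a a $  — expand N -> g P
step 3: stack=$ P g  input=g a a a $  — match g
step 4: stack=$ P  input=a a a $  — expand P -> N N a
step 5: stack=$ a N N  input=a a a $  — expand N -> a
step 6: stack=$ a N a  input=a a a $  — match a
step 7: stack=$ a N  input=a a $  — expand N -> a
step 8: stack=$ a a  input=a a $  — match a
Stack after step 8: $ a (top = a).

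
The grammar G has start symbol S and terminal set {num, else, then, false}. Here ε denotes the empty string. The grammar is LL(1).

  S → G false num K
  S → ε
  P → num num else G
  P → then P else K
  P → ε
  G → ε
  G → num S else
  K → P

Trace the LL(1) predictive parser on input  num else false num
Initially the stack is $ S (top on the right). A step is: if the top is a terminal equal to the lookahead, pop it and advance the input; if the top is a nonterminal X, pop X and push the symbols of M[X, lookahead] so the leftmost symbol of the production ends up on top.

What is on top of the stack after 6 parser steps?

num

     Stack                     Input                 Action
  1  $ S                       num else false num $  expand S → G false num K
  2  $ K num false G           num else false num $  expand G → num S else
  3  $ K num false else S num  num else false num $  match num
  4  $ K num false else S      else false num $      expand S → ε
  5  $ K num false else        else false num $      match else
  6  $ K num false             false num $           match false
Stack after step 6: $ K num (top = num).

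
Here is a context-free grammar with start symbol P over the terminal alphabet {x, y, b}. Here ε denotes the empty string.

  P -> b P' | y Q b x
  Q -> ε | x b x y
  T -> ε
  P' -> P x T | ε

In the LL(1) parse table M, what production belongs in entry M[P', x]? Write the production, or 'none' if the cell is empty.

P' -> ε

FIRST(P) = {b, y}
FIRST(Q) = {ε, x}
FIRST(T) = {ε}
FIRST(P') = {ε, b, y}  (via P x T)
FOLLOW(P) includes $ since P is the start symbol.
FOLLOW(P): in P'->P x T, P is followed by x T with FIRST {x}. Thus FOLLOW(P) = {$, x}.
FOLLOW(P'): in P->b P', the suffix after P' is empty, so FOLLOW(P') ⊇ FOLLOW(P) = {$, x}. Thus FOLLOW(P') = {$, x}.
For P' -> P x T: FIRST(P x T) = {b, y}, so it goes in M[P', t] for t ∈ {b, y}.
For P' -> ε: FIRST(ε) = {ε}, so it goes in M[P', t] for t ∈ {}; since ε ∈ FIRST, also for every t ∈ FOLLOW(P') = {$, x}.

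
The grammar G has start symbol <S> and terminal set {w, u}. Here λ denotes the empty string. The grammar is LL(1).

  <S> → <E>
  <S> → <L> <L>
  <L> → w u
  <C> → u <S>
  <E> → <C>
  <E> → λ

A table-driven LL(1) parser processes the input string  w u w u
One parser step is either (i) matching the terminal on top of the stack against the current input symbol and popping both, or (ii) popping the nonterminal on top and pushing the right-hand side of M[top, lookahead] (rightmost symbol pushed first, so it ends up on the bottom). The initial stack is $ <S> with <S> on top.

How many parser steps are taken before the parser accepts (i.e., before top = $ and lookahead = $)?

step 1: stack=$ <S>  input=w u w u $  — expand <S> → <L> <L>
step 2: stack=$ <L> <L>  input=w u w u $  — expand <L> → w u
step 3: stack=$ <L> u w  input=w u w u $  — match w
step 4: stack=$ <L> u  input=u w u $  — match u
step 5: stack=$ <L>  input=w u $  — expand <L> → w u
step 6: stack=$ u w  input=w u $  — match w
step 7: stack=$ u  input=u $  — match u
Accept reached after 7 steps.

7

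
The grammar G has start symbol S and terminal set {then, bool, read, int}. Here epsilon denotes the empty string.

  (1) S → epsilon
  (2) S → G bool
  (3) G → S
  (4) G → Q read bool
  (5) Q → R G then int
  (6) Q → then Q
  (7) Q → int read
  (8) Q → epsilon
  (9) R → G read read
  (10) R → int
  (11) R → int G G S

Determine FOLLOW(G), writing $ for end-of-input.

{bool, int, read, then}

FIRST(S) = {epsilon, bool, int, read, then}  (via G bool)
FIRST(G) = {epsilon, bool, int, read, then}  (via S, Q read bool)
FIRST(R) = {bool, int, read, then}  (via G read read)
FIRST(Q) = {epsilon, bool, int, read, then}  (via R G then int)
FOLLOW(S) includes $ since S is the start symbol.
FOLLOW(Q): in G→Q read bool, Q is followed by read bool with FIRST {read}; in Q→then Q, the suffix after Q is empty (adds nothing new). Thus FOLLOW(Q) = {read}.
FOLLOW(R): in Q→R G then int, R is followed by G then int with FIRST {bool, int, read, then}. Thus FOLLOW(R) = {bool, int, read, then}.
FOLLOW(G): in S→G bool, G is followed by bool with FIRST {bool}; in Q→R G then int, G is followed by then int with FIRST {then}; in R→G read read, G is followed by read read with FIRST {read}; in R→int G G S (occurrence 1), G is followed by G S with FIRST {epsilon, bool, int, read, then}; in R→int G G S (occurrence 1), the suffix after G is nullable, so FOLLOW(G) ⊇ FOLLOW(R) = {bool, int, read, then}; in R→int G G S (occurrence 2), G is followed by S with FIRST {epsilon, bool, int, read, then}; in R→int G G S (occurrence 2), the suffix after G is nullable, so FOLLOW(G) ⊇ FOLLOW(R) = {bool, int, read, then}. Thus FOLLOW(G) = {bool, int, read, then}.
FOLLOW(S): in G→S, the suffix after S is empty, so FOLLOW(S) ⊇ FOLLOW(G) = {bool, int, read, then}; in R→int G G S, the suffix after S is empty, so FOLLOW(S) ⊇ FOLLOW(R) = {bool, int, read, then}. Thus FOLLOW(S) = {$, bool, int, read, then}.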